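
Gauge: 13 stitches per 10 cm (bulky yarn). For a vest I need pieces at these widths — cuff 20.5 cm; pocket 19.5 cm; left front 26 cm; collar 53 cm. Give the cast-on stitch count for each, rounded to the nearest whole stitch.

cuff 27; pocket 25; left front 34; collar 69.

Rate = 13/10 = 1.3 sts per cm.
cuff: 20.5 × 1.3 = 26.65 → 27.
pocket: 19.5 × 1.3 = 25.35 → 25.
left front: 26 × 1.3 = 33.80 → 34.
collar: 53 × 1.3 = 68.90 → 69.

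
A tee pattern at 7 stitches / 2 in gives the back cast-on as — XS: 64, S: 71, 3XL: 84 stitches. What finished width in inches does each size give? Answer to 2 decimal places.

7/2 = 3.5 sts per in.
XS: 64 / 3.5 = 18.286 → 18.29 in.
S: 71 / 3.5 = 20.286 → 20.29 in.
3XL: 84 / 3.5 = 24.000 → 24.00 in.

XS 18.29 inches; S 20.29 inches; 3XL 24.00 inches.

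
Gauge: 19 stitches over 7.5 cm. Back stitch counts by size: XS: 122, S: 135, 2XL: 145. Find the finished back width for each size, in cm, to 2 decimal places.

XS 48.16 cm; S 53.29 cm; 2XL 57.24 cm.

19/7.5 = 2.533 sts per cm.
XS: 122 / 2.533 = 48.158 → 48.16 cm.
S: 135 / 2.533 = 53.289 → 53.29 cm.
2XL: 145 / 2.533 = 57.237 → 57.24 cm.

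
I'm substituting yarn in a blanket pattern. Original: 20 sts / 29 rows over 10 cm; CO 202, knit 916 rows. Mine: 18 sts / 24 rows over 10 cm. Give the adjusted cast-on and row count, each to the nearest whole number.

Stitches: 202 × 18/20 = 181.80 → 182.
Rows: 916 × 24/29 = 758.07 → 758.

Cast on 182 stitches; work 758 rows.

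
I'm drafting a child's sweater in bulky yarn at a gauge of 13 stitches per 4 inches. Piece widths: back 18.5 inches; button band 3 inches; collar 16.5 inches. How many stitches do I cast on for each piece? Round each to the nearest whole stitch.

Rate = 13/4 = 3.25 sts per in.
back: 18.5 × 3.25 = 60.12 → 60.
button band: 3 × 3.25 = 9.75 → 10.
collar: 16.5 × 3.25 = 53.62 → 54.

back 60; button band 10; collar 54.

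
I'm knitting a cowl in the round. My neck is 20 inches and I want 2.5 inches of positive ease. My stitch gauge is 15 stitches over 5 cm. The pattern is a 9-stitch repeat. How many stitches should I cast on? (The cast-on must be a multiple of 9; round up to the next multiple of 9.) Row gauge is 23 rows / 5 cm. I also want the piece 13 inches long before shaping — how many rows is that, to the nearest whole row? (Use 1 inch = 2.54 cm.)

Finished = 20 + 2.5 = 22.5 inches.
22.5 inches × 2.54 = 57.15 cm.
15/5 = 3 sts per cm; 57.15 × 3 = 171.45 sts.
Next multiple of 9 → 180.
13 inches = 33.02 cm; × 4.6 = 151.89 → 152 rows.

Cast on 180 stitches; work 152 rows.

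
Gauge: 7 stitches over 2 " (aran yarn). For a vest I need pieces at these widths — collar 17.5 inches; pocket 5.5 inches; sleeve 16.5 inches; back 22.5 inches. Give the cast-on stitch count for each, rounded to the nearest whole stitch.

collar 61; pocket 19; sleeve 58; back 79.

Rate = 7/2 = 3.5 sts per in.
collar: 17.5 × 3.5 = 61.25 → 61.
pocket: 5.5 × 3.5 = 19.25 → 19.
sleeve: 16.5 × 3.5 = 57.75 → 58.
back: 22.5 × 3.5 = 78.75 → 79.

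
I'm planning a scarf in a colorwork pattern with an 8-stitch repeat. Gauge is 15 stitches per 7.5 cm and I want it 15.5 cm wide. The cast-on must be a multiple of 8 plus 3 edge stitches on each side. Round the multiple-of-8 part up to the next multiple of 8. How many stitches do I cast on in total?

15 / 7.5 = 2 sts per cm.
15.5 × 2 = 31.00 sts.
Less 6 edge sts → 25.00 for the repeat.
Next multiple of 8: 32.
Add back 6 edge sts → 38.

CO 38 sts.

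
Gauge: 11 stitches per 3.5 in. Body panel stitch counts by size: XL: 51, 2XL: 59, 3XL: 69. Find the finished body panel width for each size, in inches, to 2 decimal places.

11/3.5 = 3.143 sts per in.
XL: 51 / 3.143 = 16.227 → 16.23 in.
2XL: 59 / 3.143 = 18.773 → 18.77 in.
3XL: 69 / 3.143 = 21.955 → 21.95 in.

XL 16.23 inches; 2XL 18.77 inches; 3XL 21.95 inches.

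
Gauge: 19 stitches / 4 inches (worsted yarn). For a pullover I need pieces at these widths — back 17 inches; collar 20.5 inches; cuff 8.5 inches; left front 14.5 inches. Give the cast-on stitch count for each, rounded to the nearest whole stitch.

Rate = 19/4 = 4.75 sts per in.
back: 17 × 4.75 = 80.75 → 81.
collar: 20.5 × 4.75 = 97.38 → 97.
cuff: 8.5 × 4.75 = 40.38 → 40.
left front: 14.5 × 4.75 = 68.88 → 69.

back 81; collar 97; cuff 40; left front 69.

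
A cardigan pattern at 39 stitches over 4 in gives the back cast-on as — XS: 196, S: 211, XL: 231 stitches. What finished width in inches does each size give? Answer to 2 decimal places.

XS 20.10 inches; S 21.64 inches; XL 23.69 inches.

39/4 = 9.75 sts per in.
XS: 196 / 9.75 = 20.103 → 20.10 in.
S: 211 / 9.75 = 21.641 → 21.64 in.
XL: 231 / 9.75 = 23.692 → 23.69 in.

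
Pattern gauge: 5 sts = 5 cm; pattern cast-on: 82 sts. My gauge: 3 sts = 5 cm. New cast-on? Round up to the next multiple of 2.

Scale factor = 3 / 5 = 0.600.
82 × 3 / 5 = 49.20 sts.
→ 50 sts.

Cast on 50 stitches.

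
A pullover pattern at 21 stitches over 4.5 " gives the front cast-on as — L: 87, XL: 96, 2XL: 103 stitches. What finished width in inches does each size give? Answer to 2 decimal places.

21/4.5 = 4.667 sts per in.
L: 87 / 4.667 = 18.643 → 18.64 in.
XL: 96 / 4.667 = 20.571 → 20.57 in.
2XL: 103 / 4.667 = 22.071 → 22.07 in.

L 18.64 inches; XL 20.57 inches; 2XL 22.07 inches.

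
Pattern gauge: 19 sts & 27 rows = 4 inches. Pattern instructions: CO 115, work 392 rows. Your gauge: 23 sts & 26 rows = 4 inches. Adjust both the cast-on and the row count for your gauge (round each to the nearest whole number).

Stitches: 115 × 23/19 = 139.21 → 139.
Rows: 392 × 26/27 = 377.48 → 377.

Cast on 139 stitches; work 377 rows.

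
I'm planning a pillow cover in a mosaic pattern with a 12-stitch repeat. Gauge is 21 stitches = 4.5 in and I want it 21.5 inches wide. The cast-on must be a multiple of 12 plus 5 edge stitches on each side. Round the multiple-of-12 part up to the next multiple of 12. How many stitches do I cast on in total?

CO 106 sts.

21 / 4.5 = 4.667 sts per inch.
21.5 × 4.667 = 100.33 sts.
Less 10 edge sts → 90.33 for the repeat.
Next multiple of 12: 96.
Add back 10 edge sts → 106.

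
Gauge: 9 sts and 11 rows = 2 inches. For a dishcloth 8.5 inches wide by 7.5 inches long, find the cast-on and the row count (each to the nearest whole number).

Cast on 38 stitches and work 41 rows.

Stitch gauge = 9/2 = 4.5 sts/in; 8.5 × 4.5 = 38.25 → 38 sts.
Row gauge = 11/2 = 5.5 rows/in; 7.5 × 5.5 = 41.25 → 41 rows.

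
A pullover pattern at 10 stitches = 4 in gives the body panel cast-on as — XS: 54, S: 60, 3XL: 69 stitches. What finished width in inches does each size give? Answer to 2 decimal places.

XS 21.60 inches; S 24.00 inches; 3XL 27.60 inches.

10/4 = 2.5 sts per in.
XS: 54 / 2.5 = 21.600 → 21.60 in.
S: 60 / 2.5 = 24.000 → 24.00 in.
3XL: 69 / 2.5 = 27.600 → 27.60 in.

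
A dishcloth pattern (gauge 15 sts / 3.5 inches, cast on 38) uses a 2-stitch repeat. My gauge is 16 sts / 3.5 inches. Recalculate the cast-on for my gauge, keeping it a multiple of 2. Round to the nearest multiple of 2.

38 × 16 / 15 = 40.53.
Nearest multiple of 2: 40.

40 stitches.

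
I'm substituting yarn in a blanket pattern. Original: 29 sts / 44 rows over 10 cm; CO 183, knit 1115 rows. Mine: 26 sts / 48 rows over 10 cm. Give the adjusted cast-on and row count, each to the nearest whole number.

Stitches: 183 × 26/29 = 164.07 → 164.
Rows: 1115 × 48/44 = 1216.36 → 1216.

Cast on 164 stitches; work 1216 rows.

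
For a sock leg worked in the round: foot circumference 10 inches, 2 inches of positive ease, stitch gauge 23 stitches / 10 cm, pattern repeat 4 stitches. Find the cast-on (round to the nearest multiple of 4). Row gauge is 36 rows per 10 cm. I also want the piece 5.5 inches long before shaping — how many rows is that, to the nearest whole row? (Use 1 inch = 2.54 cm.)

Cast on 72 stitches; work 50 rows.

Finished = 10 + 2 = 12 inches.
12 inches × 2.54 = 30.48 cm.
23/10 = 2.3 sts per cm; 30.48 × 2.3 = 70.10 sts.
Nearest multiple of 4 → 72.
5.5 inches = 13.97 cm; × 3.6 = 50.29 → 50 rows.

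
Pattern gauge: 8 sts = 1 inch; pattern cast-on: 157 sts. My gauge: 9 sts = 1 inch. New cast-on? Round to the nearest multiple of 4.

176 stitches.

Scale factor = 9 / 8 = 1.125.
157 × 9 / 8 = 176.62 sts.
→ 176 sts.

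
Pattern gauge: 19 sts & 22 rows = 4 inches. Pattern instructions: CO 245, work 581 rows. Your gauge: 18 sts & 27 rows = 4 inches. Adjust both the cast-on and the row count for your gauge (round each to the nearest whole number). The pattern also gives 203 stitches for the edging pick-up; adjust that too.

Cast on 232 stitches; work 713 rows; edging pick-up 192 stitches.

Stitches: 245 × 18/19 = 232.11 → 232.
Rows: 581 × 27/22 = 713.05 → 713.
edging pick-up: 203 × 18/19 = 192.32 → 192.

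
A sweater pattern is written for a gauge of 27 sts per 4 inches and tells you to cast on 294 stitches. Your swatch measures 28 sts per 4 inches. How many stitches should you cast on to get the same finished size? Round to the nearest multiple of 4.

Scale factor = 28 / 27 = 1.037.
294 × 28 / 27 = 304.89 sts.
→ 304 sts.

Cast on 304 stitches.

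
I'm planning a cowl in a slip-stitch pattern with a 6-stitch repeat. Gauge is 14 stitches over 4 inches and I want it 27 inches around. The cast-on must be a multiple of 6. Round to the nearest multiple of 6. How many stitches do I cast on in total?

CO 96 sts.

14 / 4 = 3.5 sts per inch.
27 × 3.5 = 94.50 sts.
Nearest multiple of 6: 96.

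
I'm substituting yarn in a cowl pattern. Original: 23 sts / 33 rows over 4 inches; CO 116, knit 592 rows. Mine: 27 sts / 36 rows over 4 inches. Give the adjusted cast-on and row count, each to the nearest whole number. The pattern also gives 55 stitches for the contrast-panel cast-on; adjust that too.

Stitches: 116 × 27/23 = 136.17 → 136.
Rows: 592 × 36/33 = 645.82 → 646.
contrast-panel cast-on: 55 × 27/23 = 64.57 → 65.

Cast on 136 stitches; work 646 rows; contrast-panel cast-on 65 stitches.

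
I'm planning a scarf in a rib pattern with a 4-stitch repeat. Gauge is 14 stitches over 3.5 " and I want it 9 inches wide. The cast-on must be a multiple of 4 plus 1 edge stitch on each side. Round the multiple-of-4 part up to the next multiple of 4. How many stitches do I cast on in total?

Cast on 38 stitches.

14 / 3.5 = 4 sts per inch.
9 × 4 = 36.00 sts.
Less 2 edge sts → 34.00 for the repeat.
Next multiple of 4: 36.
Add back 2 edge sts → 38.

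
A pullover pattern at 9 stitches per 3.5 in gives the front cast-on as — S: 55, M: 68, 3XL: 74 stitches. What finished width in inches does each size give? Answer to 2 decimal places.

S 21.39 inches; M 26.44 inches; 3XL 28.78 inches.

9/3.5 = 2.571 sts per in.
S: 55 / 2.571 = 21.389 → 21.39 in.
M: 68 / 2.571 = 26.444 → 26.44 in.
3XL: 74 / 2.571 = 28.778 → 28.78 in.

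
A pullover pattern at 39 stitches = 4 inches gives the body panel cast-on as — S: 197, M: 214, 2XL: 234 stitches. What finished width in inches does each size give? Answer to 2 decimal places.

39/4 = 9.75 sts per in.
S: 197 / 9.75 = 20.205 → 20.21 in.
M: 214 / 9.75 = 21.949 → 21.95 in.
2XL: 234 / 9.75 = 24.000 → 24.00 in.

S 20.21 inches; M 21.95 inches; 2XL 24.00 inches.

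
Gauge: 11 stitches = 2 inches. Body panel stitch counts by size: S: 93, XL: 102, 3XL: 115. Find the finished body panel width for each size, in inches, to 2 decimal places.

S 16.91 inches; XL 18.55 inches; 3XL 20.91 inches.

11/2 = 5.5 sts per in.
S: 93 / 5.5 = 16.909 → 16.91 in.
XL: 102 / 5.5 = 18.545 → 18.55 in.
3XL: 115 / 5.5 = 20.909 → 20.91 in.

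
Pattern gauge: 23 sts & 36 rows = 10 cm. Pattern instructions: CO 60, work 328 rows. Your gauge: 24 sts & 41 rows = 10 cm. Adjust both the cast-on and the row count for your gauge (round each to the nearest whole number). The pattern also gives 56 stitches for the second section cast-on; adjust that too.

Cast on 63 stitches; work 374 rows; second section cast-on 58 stitches.

Stitches: 60 × 24/23 = 62.61 → 63.
Rows: 328 × 41/36 = 373.56 → 374.
second section cast-on: 56 × 24/23 = 58.43 → 58.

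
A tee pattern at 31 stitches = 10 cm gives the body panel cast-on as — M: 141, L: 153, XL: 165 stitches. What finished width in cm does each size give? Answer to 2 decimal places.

31/10 = 3.1 sts per cm.
M: 141 / 3.1 = 45.484 → 45.48 cm.
L: 153 / 3.1 = 49.355 → 49.35 cm.
XL: 165 / 3.1 = 53.226 → 53.23 cm.

M 45.48 cm; L 49.35 cm; XL 53.23 cm.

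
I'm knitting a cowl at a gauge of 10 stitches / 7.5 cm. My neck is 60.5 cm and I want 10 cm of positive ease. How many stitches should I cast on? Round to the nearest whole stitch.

Finished = 60.5 + 10 = 70.5 cm.
10 / 7.5 = 1.333 sts per cm.
70.50 × 1.333 = 94.00 sts.

Cast on 94 stitches.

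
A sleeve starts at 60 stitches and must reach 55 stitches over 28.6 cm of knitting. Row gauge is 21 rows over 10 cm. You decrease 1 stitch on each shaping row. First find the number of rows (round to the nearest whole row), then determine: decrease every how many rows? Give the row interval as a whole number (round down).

Decrease every 12th row.

Rows = 28.6 × 2.1 = 60.1 → 60 rows.
Stitches to remove: 5 → 5 shaping rows (at 1 st each).
60 / 5 = 12.00 → every 12 rows.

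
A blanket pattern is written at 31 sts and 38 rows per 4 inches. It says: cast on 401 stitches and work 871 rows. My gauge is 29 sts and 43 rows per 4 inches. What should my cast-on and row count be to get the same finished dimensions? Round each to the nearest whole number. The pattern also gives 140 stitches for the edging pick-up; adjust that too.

Stitches: 401 × 29/31 = 375.13 → 375.
Rows: 871 × 43/38 = 985.61 → 986.
edging pick-up: 140 × 29/31 = 130.97 → 131.

Cast on 375 stitches; work 986 rows; edging pick-up 131 stitches.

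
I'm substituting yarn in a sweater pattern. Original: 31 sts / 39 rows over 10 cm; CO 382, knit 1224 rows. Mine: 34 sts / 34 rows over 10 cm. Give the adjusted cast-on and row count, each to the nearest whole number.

Cast on 419 stitches; work 1067 rows.

Stitches: 382 × 34/31 = 418.97 → 419.
Rows: 1224 × 34/39 = 1067.08 → 1067.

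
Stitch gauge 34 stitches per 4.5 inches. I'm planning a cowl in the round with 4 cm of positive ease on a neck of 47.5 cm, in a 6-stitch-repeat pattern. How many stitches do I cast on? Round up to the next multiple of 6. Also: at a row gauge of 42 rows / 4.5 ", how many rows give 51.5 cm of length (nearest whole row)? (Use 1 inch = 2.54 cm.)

Finished = 47.5 + 4 = 51.5 cm.
51.5 cm × 1/2.54 = 20.28 inches.
34/4.5 = 7.556 sts per in; 20.28 × 7.556 = 153.19 sts.
Next multiple of 6 → 156.
51.5 cm = 20.28 inches; × 9.333 = 189.24 → 189 rows.

Cast on 156 stitches; work 189 rows.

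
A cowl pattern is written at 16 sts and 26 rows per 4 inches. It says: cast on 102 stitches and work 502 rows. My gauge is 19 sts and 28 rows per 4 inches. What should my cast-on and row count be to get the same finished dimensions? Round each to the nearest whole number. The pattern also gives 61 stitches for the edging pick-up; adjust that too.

Cast on 121 stitches; work 541 rows; edging pick-up 72 stitches.

Stitches: 102 × 19/16 = 121.12 → 121.
Rows: 502 × 28/26 = 540.62 → 541.
edging pick-up: 61 × 19/16 = 72.44 → 72.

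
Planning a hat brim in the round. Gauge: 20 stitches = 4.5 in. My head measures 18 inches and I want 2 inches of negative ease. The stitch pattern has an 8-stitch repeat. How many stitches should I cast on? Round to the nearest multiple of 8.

Finished = 18 − 2 = 16 inches.
20 / 4.5 = 4.444 sts/in.
16 × 4.444 = 71.11 sts.
Nearest multiple of 8: 72.

CO 72 sts.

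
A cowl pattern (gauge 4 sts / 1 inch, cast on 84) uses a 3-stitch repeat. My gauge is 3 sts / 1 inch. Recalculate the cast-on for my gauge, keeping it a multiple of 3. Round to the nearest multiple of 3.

Cast on 63 stitches.

84 × 3 / 4 = 63.00.
Nearest multiple of 3: 63.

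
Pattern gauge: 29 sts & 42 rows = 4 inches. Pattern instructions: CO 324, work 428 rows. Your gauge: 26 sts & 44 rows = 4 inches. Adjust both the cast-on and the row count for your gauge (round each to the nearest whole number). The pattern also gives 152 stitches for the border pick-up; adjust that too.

Stitches: 324 × 26/29 = 290.48 → 290.
Rows: 428 × 44/42 = 448.38 → 448.
border pick-up: 152 × 26/29 = 136.28 → 136.

Cast on 290 stitches; work 448 rows; border pick-up 136 stitches.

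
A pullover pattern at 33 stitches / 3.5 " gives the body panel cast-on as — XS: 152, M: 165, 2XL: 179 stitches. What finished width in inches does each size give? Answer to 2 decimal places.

33/3.5 = 9.429 sts per in.
XS: 152 / 9.429 = 16.121 → 16.12 in.
M: 165 / 9.429 = 17.500 → 17.50 in.
2XL: 179 / 9.429 = 18.985 → 18.98 in.

XS 16.12 inches; M 17.50 inches; 2XL 18.98 inches.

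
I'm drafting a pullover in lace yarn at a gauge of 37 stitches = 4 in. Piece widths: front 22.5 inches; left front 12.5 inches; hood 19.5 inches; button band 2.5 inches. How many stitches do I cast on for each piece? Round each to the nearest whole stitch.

Rate = 37/4 = 9.25 sts per in.
front: 22.5 × 9.25 = 208.12 → 208.
left front: 12.5 × 9.25 = 115.62 → 116.
hood: 19.5 × 9.25 = 180.38 → 180.
button band: 2.5 × 9.25 = 23.12 → 23.

front 208; left front 116; hood 180; button band 23.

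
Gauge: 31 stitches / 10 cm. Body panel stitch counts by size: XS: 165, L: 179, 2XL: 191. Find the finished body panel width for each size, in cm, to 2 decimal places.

31/10 = 3.1 sts per cm.
XS: 165 / 3.1 = 53.226 → 53.23 cm.
L: 179 / 3.1 = 57.742 → 57.74 cm.
2XL: 191 / 3.1 = 61.613 → 61.61 cm.

XS 53.23 cm; L 57.74 cm; 2XL 61.61 cm.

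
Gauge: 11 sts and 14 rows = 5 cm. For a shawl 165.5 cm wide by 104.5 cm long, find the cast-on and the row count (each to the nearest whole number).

Cast on 364 stitches and work 293 rows.

Stitch gauge = 11/5 = 2.2 sts/cm; 165.5 × 2.2 = 364.10 → 364 sts.
Row gauge = 14/5 = 2.8 rows/cm; 104.5 × 2.8 = 292.60 → 293 rows.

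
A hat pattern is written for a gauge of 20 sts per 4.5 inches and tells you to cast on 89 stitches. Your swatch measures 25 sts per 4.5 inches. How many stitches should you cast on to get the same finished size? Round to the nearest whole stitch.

CO 111 sts.

Scale factor = 25 / 20 = 1.250.
89 × 25 / 20 = 111.25 sts.
→ 111 sts.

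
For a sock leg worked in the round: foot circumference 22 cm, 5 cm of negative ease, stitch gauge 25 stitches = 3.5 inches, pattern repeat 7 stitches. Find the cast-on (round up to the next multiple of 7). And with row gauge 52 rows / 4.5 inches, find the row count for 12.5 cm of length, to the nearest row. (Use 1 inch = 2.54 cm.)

Finished = 22 − 5 = 17 cm.
17 cm × 1/2.54 = 6.69 inches.
25/3.5 = 7.143 sts per in; 6.69 × 7.143 = 47.81 sts.
Next multiple of 7 → 49.
12.5 cm = 4.92 inches; × 11.556 = 56.87 → 57 rows.

Cast on 49 stitches; work 57 rows.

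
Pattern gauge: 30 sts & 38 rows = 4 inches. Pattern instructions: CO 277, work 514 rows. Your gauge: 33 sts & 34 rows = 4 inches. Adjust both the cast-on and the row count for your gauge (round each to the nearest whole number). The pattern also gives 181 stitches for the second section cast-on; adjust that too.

Cast on 305 stitches; work 460 rows; second section cast-on 199 stitches.

Stitches: 277 × 33/30 = 304.70 → 305.
Rows: 514 × 34/38 = 459.89 → 460.
second section cast-on: 181 × 33/30 = 199.10 → 199.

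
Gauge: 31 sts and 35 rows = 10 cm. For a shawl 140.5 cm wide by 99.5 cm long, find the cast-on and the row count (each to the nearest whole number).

Stitch gauge = 31/10 = 3.1 sts/cm; 140.5 × 3.1 = 435.55 → 436 sts.
Row gauge = 35/10 = 3.5 rows/cm; 99.5 × 3.5 = 348.25 → 348 rows.

Cast on 436 stitches and work 348 rows.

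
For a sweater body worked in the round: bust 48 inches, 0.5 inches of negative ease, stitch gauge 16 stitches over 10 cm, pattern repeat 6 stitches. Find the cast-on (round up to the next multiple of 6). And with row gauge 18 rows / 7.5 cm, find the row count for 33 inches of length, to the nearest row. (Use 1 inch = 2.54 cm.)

Finished = 48 − 0.5 = 47.5 inches.
47.5 inches × 2.54 = 120.65 cm.
16/10 = 1.6 sts per cm; 120.65 × 1.6 = 193.04 sts.
Next multiple of 6 → 198.
33 inches = 83.82 cm; × 2.4 = 201.17 → 201 rows.

Cast on 198 stitches; work 201 rows.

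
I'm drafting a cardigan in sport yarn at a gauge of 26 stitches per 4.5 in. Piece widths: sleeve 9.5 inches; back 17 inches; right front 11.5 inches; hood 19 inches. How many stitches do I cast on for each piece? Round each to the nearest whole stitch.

Rate = 26/4.5 = 5.778 sts per in.
sleeve: 9.5 × 5.778 = 54.89 → 55.
back: 17 × 5.778 = 98.22 → 98.
right front: 11.5 × 5.778 = 66.44 → 66.
hood: 19 × 5.778 = 109.78 → 110.

sleeve 55; back 98; right front 66; hood 110.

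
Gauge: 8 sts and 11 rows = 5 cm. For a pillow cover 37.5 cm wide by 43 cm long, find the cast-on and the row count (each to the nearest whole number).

Stitch gauge = 8/5 = 1.6 sts/cm; 37.5 × 1.6 = 60.00 → 60 sts.
Row gauge = 11/5 = 2.2 rows/cm; 43 × 2.2 = 94.60 → 95 rows.

Cast on 60 stitches and work 95 rows.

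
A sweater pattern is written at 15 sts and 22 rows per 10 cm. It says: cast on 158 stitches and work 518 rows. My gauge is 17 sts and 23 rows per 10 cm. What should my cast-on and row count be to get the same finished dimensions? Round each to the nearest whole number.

Stitches: 158 × 17/15 = 179.07 → 179.
Rows: 518 × 23/22 = 541.55 → 542.

Cast on 179 stitches; work 542 rows.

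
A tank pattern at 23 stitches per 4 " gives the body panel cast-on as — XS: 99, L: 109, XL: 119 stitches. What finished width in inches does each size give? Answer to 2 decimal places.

XS 17.22 inches; L 18.96 inches; XL 20.70 inches.

23/4 = 5.75 sts per in.
XS: 99 / 5.75 = 17.217 → 17.22 in.
L: 109 / 5.75 = 18.957 → 18.96 in.
XL: 119 / 5.75 = 20.696 → 20.70 in.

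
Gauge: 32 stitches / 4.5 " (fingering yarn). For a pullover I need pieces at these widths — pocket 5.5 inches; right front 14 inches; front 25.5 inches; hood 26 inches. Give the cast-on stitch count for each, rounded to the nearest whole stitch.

pocket 39; right front 100; front 181; hood 185.

Rate = 32/4.5 = 7.111 sts per in.
pocket: 5.5 × 7.111 = 39.11 → 39.
right front: 14 × 7.111 = 99.56 → 100.
front: 25.5 × 7.111 = 181.33 → 181.
hood: 26 × 7.111 = 184.89 → 185.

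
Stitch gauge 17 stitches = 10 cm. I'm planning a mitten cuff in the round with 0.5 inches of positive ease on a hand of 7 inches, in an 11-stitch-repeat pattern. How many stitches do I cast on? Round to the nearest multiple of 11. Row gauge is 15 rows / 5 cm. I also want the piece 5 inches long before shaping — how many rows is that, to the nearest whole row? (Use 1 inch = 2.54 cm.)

Cast on 33 stitches; work 38 rows.

Finished = 7 + 0.5 = 7.5 inches.
7.5 inches × 2.54 = 19.05 cm.
17/10 = 1.7 sts per cm; 19.05 × 1.7 = 32.38 sts.
Nearest multiple of 11 → 33.
5 inches = 12.70 cm; × 3 = 38.10 → 38 rows.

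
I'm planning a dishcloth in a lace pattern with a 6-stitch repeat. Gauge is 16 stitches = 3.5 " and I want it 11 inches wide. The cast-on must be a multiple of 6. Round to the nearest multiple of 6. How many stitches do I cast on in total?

16 / 3.5 = 4.571 sts per inch.
11 × 4.571 = 50.29 sts.
Nearest multiple of 6: 48.

48 stitches.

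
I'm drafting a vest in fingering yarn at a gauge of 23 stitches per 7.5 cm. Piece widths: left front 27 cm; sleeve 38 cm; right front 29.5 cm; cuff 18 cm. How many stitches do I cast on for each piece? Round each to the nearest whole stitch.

Rate = 23/7.5 = 3.067 sts per cm.
left front: 27 × 3.067 = 82.80 → 83.
sleeve: 38 × 3.067 = 116.53 → 117.
right front: 29.5 × 3.067 = 90.47 → 90.
cuff: 18 × 3.067 = 55.20 → 55.

left front 83; sleeve 117; right front 90; cuff 55.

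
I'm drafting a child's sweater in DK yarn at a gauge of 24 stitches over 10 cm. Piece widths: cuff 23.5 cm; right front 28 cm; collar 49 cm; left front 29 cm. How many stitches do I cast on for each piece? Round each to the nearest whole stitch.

Rate = 24/10 = 2.4 sts per cm.
cuff: 23.5 × 2.4 = 56.40 → 56.
right front: 28 × 2.4 = 67.20 → 67.
collar: 49 × 2.4 = 117.60 → 118.
left front: 29 × 2.4 = 69.60 → 70.

cuff 56; right front 67; collar 118; left front 70.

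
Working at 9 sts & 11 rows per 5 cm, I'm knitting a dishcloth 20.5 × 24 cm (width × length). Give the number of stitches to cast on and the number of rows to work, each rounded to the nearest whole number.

Stitch gauge = 9/5 = 1.8 sts/cm; 20.5 × 1.8 = 36.90 → 37 sts.
Row gauge = 11/5 = 2.2 rows/cm; 24 × 2.2 = 52.80 → 53 rows.

Cast on 37 stitches and work 53 rows.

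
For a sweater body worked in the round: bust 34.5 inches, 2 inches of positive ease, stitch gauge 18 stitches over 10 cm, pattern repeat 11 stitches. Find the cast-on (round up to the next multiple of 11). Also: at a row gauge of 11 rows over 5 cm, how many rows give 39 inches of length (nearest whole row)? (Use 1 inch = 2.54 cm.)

Finished = 34.5 + 2 = 36.5 inches.
36.5 inches × 2.54 = 92.71 cm.
18/10 = 1.8 sts per cm; 92.71 × 1.8 = 166.88 sts.
Next multiple of 11 → 176.
39 inches = 99.06 cm; × 2.2 = 217.93 → 218 rows.

Cast on 176 stitches; work 218 rows.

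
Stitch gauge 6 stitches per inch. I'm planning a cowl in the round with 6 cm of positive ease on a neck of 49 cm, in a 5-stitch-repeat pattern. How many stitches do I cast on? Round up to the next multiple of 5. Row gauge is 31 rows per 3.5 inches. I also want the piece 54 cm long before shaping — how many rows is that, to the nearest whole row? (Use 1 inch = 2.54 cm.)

Cast on 130 stitches; work 188 rows.

Finished = 49 + 6 = 55 cm.
55 cm × 1/2.54 = 21.65 inches.
6/1 = 6 sts per in; 21.65 × 6 = 129.92 sts.
Next multiple of 5 → 130.
54 cm = 21.26 inches; × 8.857 = 188.30 → 188 rows.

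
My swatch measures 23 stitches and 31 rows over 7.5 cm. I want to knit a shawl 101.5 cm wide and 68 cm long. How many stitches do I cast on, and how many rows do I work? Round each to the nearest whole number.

Stitch gauge = 23/7.5 = 3.067 sts/cm; 101.5 × 3.067 = 311.27 → 311 sts.
Row gauge = 31/7.5 = 4.133 rows/cm; 68 × 4.133 = 281.07 → 281 rows.

Cast on 311 stitches and work 281 rows.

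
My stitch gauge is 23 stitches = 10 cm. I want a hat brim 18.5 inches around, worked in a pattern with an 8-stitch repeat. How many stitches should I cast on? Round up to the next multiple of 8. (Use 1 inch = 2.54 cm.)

18.5 in = 18.5 × 2.54 = 46.99 cm.
23 / 10 = 2.3 sts/cm.
46.99 × 2.3 = 108.08 sts.
→ 112.

CO 112 sts.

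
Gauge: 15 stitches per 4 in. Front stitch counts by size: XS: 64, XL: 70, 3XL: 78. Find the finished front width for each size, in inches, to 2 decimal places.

15/4 = 3.75 sts per in.
XS: 64 / 3.75 = 17.067 → 17.07 in.
XL: 70 / 3.75 = 18.667 → 18.67 in.
3XL: 78 / 3.75 = 20.800 → 20.80 in.

XS 17.07 inches; XL 18.67 inches; 3XL 20.80 inches.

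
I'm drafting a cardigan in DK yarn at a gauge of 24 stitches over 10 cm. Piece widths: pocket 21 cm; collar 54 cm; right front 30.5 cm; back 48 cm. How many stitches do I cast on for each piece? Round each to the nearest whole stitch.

pocket 50; collar 130; right front 73; back 115.

Rate = 24/10 = 2.4 sts per cm.
pocket: 21 × 2.4 = 50.40 → 50.
collar: 54 × 2.4 = 129.60 → 130.
right front: 30.5 × 2.4 = 73.20 → 73.
back: 48 × 2.4 = 115.20 → 115.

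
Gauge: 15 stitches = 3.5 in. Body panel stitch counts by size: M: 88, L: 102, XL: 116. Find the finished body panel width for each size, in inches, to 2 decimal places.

15/3.5 = 4.286 sts per in.
M: 88 / 4.286 = 20.533 → 20.53 in.
L: 102 / 4.286 = 23.800 → 23.80 in.
XL: 116 / 4.286 = 27.067 → 27.07 in.

M 20.53 inches; L 23.80 inches; XL 27.07 inches.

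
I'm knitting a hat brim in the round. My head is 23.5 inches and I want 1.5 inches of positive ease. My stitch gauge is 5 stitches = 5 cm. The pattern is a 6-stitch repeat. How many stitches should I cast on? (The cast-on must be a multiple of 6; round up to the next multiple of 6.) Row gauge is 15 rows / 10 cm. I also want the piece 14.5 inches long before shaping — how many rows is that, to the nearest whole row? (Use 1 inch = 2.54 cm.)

Cast on 66 stitches; work 55 rows.

Finished = 23.5 + 1.5 = 25 inches.
25 inches × 2.54 = 63.50 cm.
5/5 = 1 sts per cm; 63.50 × 1 = 63.50 sts.
Next multiple of 6 → 66.
14.5 inches = 36.83 cm; × 1.5 = 55.24 → 55 rows.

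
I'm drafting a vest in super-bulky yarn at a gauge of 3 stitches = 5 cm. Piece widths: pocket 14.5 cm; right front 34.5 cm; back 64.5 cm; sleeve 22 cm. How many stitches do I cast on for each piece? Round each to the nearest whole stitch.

pocket 9; right front 21; back 39; sleeve 13.

Rate = 3/5 = 0.6 sts per cm.
pocket: 14.5 × 0.6 = 8.70 → 9.
right front: 34.5 × 0.6 = 20.70 → 21.
back: 64.5 × 0.6 = 38.70 → 39.
sleeve: 22 × 0.6 = 13.20 → 13.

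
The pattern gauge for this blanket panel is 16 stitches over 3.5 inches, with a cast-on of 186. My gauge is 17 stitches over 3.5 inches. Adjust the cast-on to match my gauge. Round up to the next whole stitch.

Cast on 198 stitches.

Scale factor = 17 / 16 = 1.062.
186 × 17 / 16 = 197.62 sts.
→ 198 sts.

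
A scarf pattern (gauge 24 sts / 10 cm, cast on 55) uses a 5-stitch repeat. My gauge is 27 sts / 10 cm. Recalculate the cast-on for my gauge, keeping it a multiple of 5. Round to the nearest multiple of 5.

55 × 27 / 24 = 61.88.
Nearest multiple of 5: 60.

Cast on 60 stitches.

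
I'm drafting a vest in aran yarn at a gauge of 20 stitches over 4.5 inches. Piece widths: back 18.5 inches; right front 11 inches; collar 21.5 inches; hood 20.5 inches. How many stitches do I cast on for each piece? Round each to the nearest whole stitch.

back 82; right front 49; collar 96; hood 91.

Rate = 20/4.5 = 4.444 sts per in.
back: 18.5 × 4.444 = 82.22 → 82.
right front: 11 × 4.444 = 48.89 → 49.
collar: 21.5 × 4.444 = 95.56 → 96.
hood: 20.5 × 4.444 = 91.11 → 91.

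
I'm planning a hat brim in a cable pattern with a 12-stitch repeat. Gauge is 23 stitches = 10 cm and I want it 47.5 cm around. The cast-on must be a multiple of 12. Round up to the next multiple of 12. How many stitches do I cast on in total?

Cast on 120 stitches.

23 / 10 = 2.3 sts per cm.
47.5 × 2.3 = 109.25 sts.
Next multiple of 12: 120.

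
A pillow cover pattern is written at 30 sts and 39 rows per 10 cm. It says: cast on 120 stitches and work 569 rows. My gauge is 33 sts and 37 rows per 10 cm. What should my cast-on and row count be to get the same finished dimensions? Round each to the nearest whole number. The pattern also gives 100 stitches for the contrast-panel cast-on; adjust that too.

Cast on 132 stitches; work 540 rows; contrast-panel cast-on 110 stitches.

Stitches: 120 × 33/30 = 132.00 → 132.
Rows: 569 × 37/39 = 539.82 → 540.
contrast-panel cast-on: 100 × 33/30 = 110.00 → 110.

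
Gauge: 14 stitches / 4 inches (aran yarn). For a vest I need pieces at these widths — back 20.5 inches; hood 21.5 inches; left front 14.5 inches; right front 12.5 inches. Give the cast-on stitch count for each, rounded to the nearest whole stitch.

Rate = 14/4 = 3.5 sts per in.
back: 20.5 × 3.5 = 71.75 → 72.
hood: 21.5 × 3.5 = 75.25 → 75.
left front: 14.5 × 3.5 = 50.75 → 51.
right front: 12.5 × 3.5 = 43.75 → 44.

back 72; hood 75; left front 51; right front 44.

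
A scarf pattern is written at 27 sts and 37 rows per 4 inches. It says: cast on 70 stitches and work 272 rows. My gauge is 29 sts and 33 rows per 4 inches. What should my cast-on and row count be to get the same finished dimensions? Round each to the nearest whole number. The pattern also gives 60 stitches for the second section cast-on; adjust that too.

Stitches: 70 × 29/27 = 75.19 → 75.
Rows: 272 × 33/37 = 242.59 → 243.
second section cast-on: 60 × 29/27 = 64.44 → 64.

Cast on 75 stitches; work 243 rows; second section cast-on 64 stitches.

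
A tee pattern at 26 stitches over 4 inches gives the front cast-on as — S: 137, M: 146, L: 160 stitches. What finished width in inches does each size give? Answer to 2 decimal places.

S 21.08 inches; M 22.46 inches; L 24.62 inches.

26/4 = 6.5 sts per in.
S: 137 / 6.5 = 21.077 → 21.08 in.
M: 146 / 6.5 = 22.462 → 22.46 in.
L: 160 / 6.5 = 24.615 → 24.62 in.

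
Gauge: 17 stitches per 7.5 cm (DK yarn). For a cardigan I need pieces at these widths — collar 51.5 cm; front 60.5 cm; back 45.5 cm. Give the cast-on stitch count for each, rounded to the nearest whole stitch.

Rate = 17/7.5 = 2.267 sts per cm.
collar: 51.5 × 2.267 = 116.73 → 117.
front: 60.5 × 2.267 = 137.13 → 137.
back: 45.5 × 2.267 = 103.13 → 103.

collar 117; front 137; back 103.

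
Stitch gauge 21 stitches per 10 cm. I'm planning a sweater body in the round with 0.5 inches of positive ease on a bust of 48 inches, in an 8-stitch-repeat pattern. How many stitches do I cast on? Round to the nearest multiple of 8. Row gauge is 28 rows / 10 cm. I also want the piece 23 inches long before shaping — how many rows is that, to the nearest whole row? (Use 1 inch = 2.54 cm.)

Cast on 256 stitches; work 164 rows.

Finished = 48 + 0.5 = 48.5 inches.
48.5 inches × 2.54 = 123.19 cm.
21/10 = 2.1 sts per cm; 123.19 × 2.1 = 258.70 sts.
Nearest multiple of 8 → 256.
23 inches = 58.42 cm; × 2.8 = 163.58 → 164 rows.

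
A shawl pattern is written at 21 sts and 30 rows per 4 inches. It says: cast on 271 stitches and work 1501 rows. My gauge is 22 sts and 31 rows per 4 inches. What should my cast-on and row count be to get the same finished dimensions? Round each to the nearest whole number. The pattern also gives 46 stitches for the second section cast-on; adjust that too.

Stitches: 271 × 22/21 = 283.90 → 284.
Rows: 1501 × 31/30 = 1551.03 → 1551.
second section cast-on: 46 × 22/21 = 48.19 → 48.

Cast on 284 stitches; work 1551 rows; second section cast-on 48 stitches.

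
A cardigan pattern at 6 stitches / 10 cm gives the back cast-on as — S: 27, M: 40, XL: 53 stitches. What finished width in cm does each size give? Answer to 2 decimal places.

6/10 = 0.6 sts per cm.
S: 27 / 0.6 = 45.000 → 45.00 cm.
M: 40 / 0.6 = 66.667 → 66.67 cm.
XL: 53 / 0.6 = 88.333 → 88.33 cm.

S 45.00 cm; M 66.67 cm; XL 88.33 cm.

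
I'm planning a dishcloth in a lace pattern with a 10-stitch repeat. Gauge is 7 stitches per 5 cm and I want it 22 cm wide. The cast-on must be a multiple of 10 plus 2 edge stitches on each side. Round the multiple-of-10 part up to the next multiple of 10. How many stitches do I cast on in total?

34 stitches.

7 / 5 = 1.4 sts per cm.
22 × 1.4 = 30.80 sts.
Less 4 edge sts → 26.80 for the repeat.
Next multiple of 10: 30.
Add back 4 edge sts → 34.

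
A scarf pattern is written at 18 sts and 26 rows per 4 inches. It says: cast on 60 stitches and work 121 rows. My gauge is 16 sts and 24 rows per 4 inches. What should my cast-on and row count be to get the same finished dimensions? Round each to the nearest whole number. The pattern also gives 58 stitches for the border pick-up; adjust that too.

Stitches: 60 × 16/18 = 53.33 → 53.
Rows: 121 × 24/26 = 111.69 → 112.
border pick-up: 58 × 16/18 = 51.56 → 52.

Cast on 53 stitches; work 112 rows; border pick-up 52 stitches.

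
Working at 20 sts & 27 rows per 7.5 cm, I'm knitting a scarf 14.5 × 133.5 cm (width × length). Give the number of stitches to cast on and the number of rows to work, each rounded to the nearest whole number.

Stitch gauge = 20/7.5 = 2.667 sts/cm; 14.5 × 2.667 = 38.67 → 39 sts.
Row gauge = 27/7.5 = 3.6 rows/cm; 133.5 × 3.6 = 480.60 → 481 rows.

Cast on 39 stitches and work 481 rows.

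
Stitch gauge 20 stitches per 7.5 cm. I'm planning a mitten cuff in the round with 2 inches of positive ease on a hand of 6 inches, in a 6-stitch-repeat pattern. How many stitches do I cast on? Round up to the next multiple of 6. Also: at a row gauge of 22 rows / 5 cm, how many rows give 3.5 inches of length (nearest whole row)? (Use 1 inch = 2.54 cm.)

Cast on 60 stitches; work 39 rows.

Finished = 6 + 2 = 8 inches.
8 inches × 2.54 = 20.32 cm.
20/7.5 = 2.667 sts per cm; 20.32 × 2.667 = 54.19 sts.
Next multiple of 6 → 60.
3.5 inches = 8.89 cm; × 4.4 = 39.12 → 39 rows.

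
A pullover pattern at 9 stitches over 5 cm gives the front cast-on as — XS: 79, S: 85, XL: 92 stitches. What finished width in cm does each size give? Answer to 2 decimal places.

9/5 = 1.8 sts per cm.
XS: 79 / 1.8 = 43.889 → 43.89 cm.
S: 85 / 1.8 = 47.222 → 47.22 cm.
XL: 92 / 1.8 = 51.111 → 51.11 cm.

XS 43.89 cm; S 47.22 cm; XL 51.11 cm.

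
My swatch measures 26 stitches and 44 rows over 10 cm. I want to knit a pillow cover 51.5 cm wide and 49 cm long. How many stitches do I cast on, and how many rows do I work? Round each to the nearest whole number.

Cast on 134 stitches and work 216 rows.

Stitch gauge = 26/10 = 2.6 sts/cm; 51.5 × 2.6 = 133.90 → 134 sts.
Row gauge = 44/10 = 4.4 rows/cm; 49 × 4.4 = 215.60 → 216 rows.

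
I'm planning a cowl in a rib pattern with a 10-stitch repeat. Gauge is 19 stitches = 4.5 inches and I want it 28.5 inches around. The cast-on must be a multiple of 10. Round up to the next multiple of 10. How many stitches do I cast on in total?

Cast on 130 stitches.

19 / 4.5 = 4.222 sts per inch.
28.5 × 4.222 = 120.33 sts.
Next multiple of 10: 130.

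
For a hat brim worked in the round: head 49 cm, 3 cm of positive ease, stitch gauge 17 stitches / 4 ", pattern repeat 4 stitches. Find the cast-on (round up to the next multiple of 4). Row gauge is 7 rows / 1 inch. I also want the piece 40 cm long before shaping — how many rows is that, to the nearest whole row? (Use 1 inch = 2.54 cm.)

Finished = 49 + 3 = 52 cm.
52 cm × 1/2.54 = 20.47 inches.
17/4 = 4.25 sts per in; 20.47 × 4.25 = 87.01 sts.
Next multiple of 4 → 88.
40 cm = 15.75 inches; × 7 = 110.24 → 110 rows.

Cast on 88 stitches; work 110 rows.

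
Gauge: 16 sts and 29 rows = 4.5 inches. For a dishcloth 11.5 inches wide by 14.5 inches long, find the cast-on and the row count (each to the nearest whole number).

Cast on 41 stitches and work 93 rows.

Stitch gauge = 16/4.5 = 3.556 sts/in; 11.5 × 3.556 = 40.89 → 41 sts.
Row gauge = 29/4.5 = 6.444 rows/in; 14.5 × 6.444 = 93.44 → 93 rows.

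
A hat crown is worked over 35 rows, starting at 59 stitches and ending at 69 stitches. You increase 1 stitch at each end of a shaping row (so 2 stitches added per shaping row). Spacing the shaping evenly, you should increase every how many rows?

Increase every 7th row.

Stitches to add: |69 − 59| = 10.
Shaping rows needed: 10 / 2 = 5.
35 rows / 5 = every 7 rows.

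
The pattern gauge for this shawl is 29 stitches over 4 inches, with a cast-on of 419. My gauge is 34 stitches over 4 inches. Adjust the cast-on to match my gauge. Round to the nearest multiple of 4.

Scale factor = 34 / 29 = 1.172.
419 × 34 / 29 = 491.24 sts.
→ 492 sts.

492 stitches.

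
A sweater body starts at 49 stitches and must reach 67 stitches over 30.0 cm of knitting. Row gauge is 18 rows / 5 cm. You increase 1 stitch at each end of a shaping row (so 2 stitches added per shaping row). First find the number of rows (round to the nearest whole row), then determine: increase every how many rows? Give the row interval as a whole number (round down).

Increase every 12th row.

Rows = 30.0 × 3.6 = 108.0 → 108 rows.
Stitches to add: 18 → 9 shaping rows (at 2 st each).
108 / 9 = 12.00 → every 12 rows.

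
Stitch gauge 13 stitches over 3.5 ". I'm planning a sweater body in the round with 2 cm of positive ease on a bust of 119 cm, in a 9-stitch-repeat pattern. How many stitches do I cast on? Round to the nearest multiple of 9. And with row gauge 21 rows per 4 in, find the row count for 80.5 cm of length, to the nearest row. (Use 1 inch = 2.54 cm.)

Finished = 119 + 2 = 121 cm.
121 cm × 1/2.54 = 47.64 inches.
13/3.5 = 3.714 sts per in; 47.64 × 3.714 = 176.94 sts.
Nearest multiple of 9 → 180.
80.5 cm = 31.69 inches; × 5.25 = 166.39 → 166 rows.

Cast on 180 stitches; work 166 rows.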